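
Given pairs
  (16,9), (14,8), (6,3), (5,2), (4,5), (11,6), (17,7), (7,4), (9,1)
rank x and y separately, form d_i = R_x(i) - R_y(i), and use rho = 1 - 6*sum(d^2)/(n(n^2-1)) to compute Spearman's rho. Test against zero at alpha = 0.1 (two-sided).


Step 1: Rank x and y separately (midranks; no ties here).
rank(x): 16->8, 14->7, 6->3, 5->2, 4->1, 11->6, 17->9, 7->4, 9->5
rank(y): 9->9, 8->8, 3->3, 2->2, 5->5, 6->6, 7->7, 4->4, 1->1
Step 2: d_i = R_x(i) - R_y(i); compute d_i^2.
  (8-9)^2=1, (7-8)^2=1, (3-3)^2=0, (2-2)^2=0, (1-5)^2=16, (6-6)^2=0, (9-7)^2=4, (4-4)^2=0, (5-1)^2=16
sum(d^2) = 38.
Step 3: rho = 1 - 6*38 / (9*(9^2 - 1)) = 1 - 228/720 = 0.683333.
Step 4: Under H0, t = rho * sqrt((n-2)/(1-rho^2)) = 2.4763 ~ t(7).
Step 5: Two-sided p-value from the t-distribution with 7 df = 0.042442.
Step 6: alpha = 0.1. reject H0.

rho = 0.6833, p = 0.042442, reject H0 at alpha = 0.1.


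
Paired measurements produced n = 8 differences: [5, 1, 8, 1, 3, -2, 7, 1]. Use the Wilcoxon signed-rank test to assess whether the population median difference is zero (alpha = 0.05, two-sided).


Step 1: Drop any zero differences (none here) and take |d_i|.
|d| = [5, 1, 8, 1, 3, 2, 7, 1]
Step 2: Midrank |d_i| (ties get averaged ranks).
ranks: |5|->6, |1|->2, |8|->8, |1|->2, |3|->5, |2|->4, |7|->7, |1|->2
Step 3: Attach original signs; sum ranks with positive sign and with negative sign.
W+ = 6 + 2 + 8 + 2 + 5 + 7 + 2 = 32
W- = 4 = 4
(Check: W+ + W- = 36 should equal n(n+1)/2 = 36.)
Step 4: Test statistic W = min(W+, W-) = 4.
Step 5: Ties in |d|, so use the tie-corrected normal approximation.
        E[W] = n(n+1)/4 = 8*9/4 = 18.
        Tie groups: |d|=1 (t=3); sum(t^3 - t) = 24.
        Var[W] = n(n+1)(2n+1)/24 - sum(t^3-t)/48 = 1224/24 - 24/48 = 50.5.
        z = (W - E[W]) / sqrt(Var[W]) = (4 - 18) / 7.1063 = -1.9701.
        Two-sided p = 2*Phi(z) = 0.048830.
Step 6: alpha = 0.05. reject H0.

W+ = 32, W- = 4, W = min = 4, p = 0.048830, reject H0.


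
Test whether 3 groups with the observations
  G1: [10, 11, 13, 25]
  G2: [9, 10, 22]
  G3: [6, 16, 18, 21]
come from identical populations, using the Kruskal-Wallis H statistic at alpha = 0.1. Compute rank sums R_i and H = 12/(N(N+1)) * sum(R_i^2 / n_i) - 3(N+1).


Step 1: Combine all N = 11 observations and assign midranks.
sorted (value, group, rank): (6,G3,1), (9,G2,2), (10,G1,3.5), (10,G2,3.5), (11,G1,5), (13,G1,6), (16,G3,7), (18,G3,8), (21,G3,9), (22,G2,10), (25,G1,11)
Step 2: Sum ranks within each group.
R_1 = 25.5 (n_1 = 4)
R_2 = 15.5 (n_2 = 3)
R_3 = 25 (n_3 = 4)
Step 3: H = 12/(N(N+1)) * sum(R_i^2/n_i) - 3(N+1)
     = 12/(11*12) * (25.5^2/4 + 15.5^2/3 + 25^2/4) - 3*12
     = 0.090909 * 398.896 - 36
     = 0.263258.
Step 4: Ties present; correction factor C = 1 - 6/(11^3 - 11) = 0.995455. Corrected H = 0.263258 / 0.995455 = 0.264460.
Step 5: Under H0, H ~ chi^2(2); p-value = 0.876140.
Step 6: alpha = 0.1. fail to reject H0.

H = 0.2645, df = 2, p = 0.876140, fail to reject H0.


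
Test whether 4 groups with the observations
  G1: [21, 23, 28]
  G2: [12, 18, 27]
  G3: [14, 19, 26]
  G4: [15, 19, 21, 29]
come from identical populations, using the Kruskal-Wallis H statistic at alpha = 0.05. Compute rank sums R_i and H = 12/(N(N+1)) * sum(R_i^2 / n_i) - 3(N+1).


Step 1: Combine all N = 13 observations and assign midranks.
sorted (value, group, rank): (12,G2,1), (14,G3,2), (15,G4,3), (18,G2,4), (19,G3,5.5), (19,G4,5.5), (21,G1,7.5), (21,G4,7.5), (23,G1,9), (26,G3,10), (27,G2,11), (28,G1,12), (29,G4,13)
Step 2: Sum ranks within each group.
R_1 = 28.5 (n_1 = 3)
R_2 = 16 (n_2 = 3)
R_3 = 17.5 (n_3 = 3)
R_4 = 29 (n_4 = 4)
Step 3: H = 12/(N(N+1)) * sum(R_i^2/n_i) - 3(N+1)
     = 12/(13*14) * (28.5^2/3 + 16^2/3 + 17.5^2/3 + 29^2/4) - 3*14
     = 0.065934 * 668.417 - 42
     = 2.071429.
Step 4: Ties present; correction factor C = 1 - 12/(13^3 - 13) = 0.994505. Corrected H = 2.071429 / 0.994505 = 2.082873.
Step 5: Under H0, H ~ chi^2(3); p-value = 0.555385.
Step 6: alpha = 0.05. fail to reject H0.

H = 2.0829, df = 3, p = 0.555385, fail to reject H0.


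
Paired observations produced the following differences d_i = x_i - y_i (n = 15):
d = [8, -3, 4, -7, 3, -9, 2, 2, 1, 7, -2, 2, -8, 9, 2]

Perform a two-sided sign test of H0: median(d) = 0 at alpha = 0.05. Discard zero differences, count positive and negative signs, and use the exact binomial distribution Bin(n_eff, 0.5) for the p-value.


Step 1: Discard zero differences. Original n = 15; n_eff = number of nonzero differences = 15.
Nonzero differences (with sign): +8, -3, +4, -7, +3, -9, +2, +2, +1, +7, -2, +2, -8, +9, +2
Step 2: Count signs: positive = 10, negative = 5.
Step 3: Under H0: P(positive) = 0.5, so the number of positives S ~ Bin(15, 0.5).
Step 4: Two-sided exact p-value = sum of Bin(15,0.5) probabilities at or below the observed probability = 0.301758.
Step 5: alpha = 0.05. fail to reject H0.

n_eff = 15, pos = 10, neg = 5, p = 0.301758, fail to reject H0.


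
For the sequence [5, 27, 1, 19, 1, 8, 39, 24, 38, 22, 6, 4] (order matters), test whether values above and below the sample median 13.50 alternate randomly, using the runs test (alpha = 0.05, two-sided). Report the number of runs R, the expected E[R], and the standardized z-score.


Step 1: Compute median = 13.50; label A = above, B = below.
Labels in order: BABABBAAAABB  (n_A = 6, n_B = 6)
Step 2: Count runs R = 7.
Step 3: Under H0 (random ordering), E[R] = 2*n_A*n_B/(n_A+n_B) + 1 = 2*6*6/12 + 1 = 7.0000.
        Var[R] = 2*n_A*n_B*(2*n_A*n_B - n_A - n_B) / ((n_A+n_B)^2 * (n_A+n_B-1)) = 4320/1584 = 2.7273.
        SD[R] = 1.6514.
Step 4: R = E[R], so z = 0 with no continuity correction.
Step 5: Two-sided p-value via normal approximation = 2*(1 - Phi(|z|)) = 1.000000.
Step 6: alpha = 0.05. fail to reject H0.

R = 7, z = 0.0000, p = 1.000000, fail to reject H0.


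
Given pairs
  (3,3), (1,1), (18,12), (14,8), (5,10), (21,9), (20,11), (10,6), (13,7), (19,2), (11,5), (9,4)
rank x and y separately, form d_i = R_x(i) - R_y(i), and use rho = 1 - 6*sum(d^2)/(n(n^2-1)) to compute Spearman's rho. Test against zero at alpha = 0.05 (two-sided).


Step 1: Rank x and y separately (midranks; no ties here).
rank(x): 3->2, 1->1, 18->9, 14->8, 5->3, 21->12, 20->11, 10->5, 13->7, 19->10, 11->6, 9->4
rank(y): 3->3, 1->1, 12->12, 8->8, 10->10, 9->9, 11->11, 6->6, 7->7, 2->2, 5->5, 4->4
Step 2: d_i = R_x(i) - R_y(i); compute d_i^2.
  (2-3)^2=1, (1-1)^2=0, (9-12)^2=9, (8-8)^2=0, (3-10)^2=49, (12-9)^2=9, (11-11)^2=0, (5-6)^2=1, (7-7)^2=0, (10-2)^2=64, (6-5)^2=1, (4-4)^2=0
sum(d^2) = 134.
Step 3: rho = 1 - 6*134 / (12*(12^2 - 1)) = 1 - 804/1716 = 0.531469.
Step 4: Under H0, t = rho * sqrt((n-2)/(1-rho^2)) = 1.9841 ~ t(10).
Step 5: Two-sided p-value from the t-distribution with 10 df = 0.075362.
Step 6: alpha = 0.05. fail to reject H0.

rho = 0.5315, p = 0.075362, fail to reject H0 at alpha = 0.05.


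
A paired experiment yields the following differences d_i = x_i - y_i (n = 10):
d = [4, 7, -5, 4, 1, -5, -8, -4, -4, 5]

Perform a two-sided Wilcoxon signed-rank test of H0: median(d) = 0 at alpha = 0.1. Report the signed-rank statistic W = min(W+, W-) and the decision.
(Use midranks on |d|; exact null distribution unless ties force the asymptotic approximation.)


Step 1: Drop any zero differences (none here) and take |d_i|.
|d| = [4, 7, 5, 4, 1, 5, 8, 4, 4, 5]
Step 2: Midrank |d_i| (ties get averaged ranks).
ranks: |4|->3.5, |7|->9, |5|->7, |4|->3.5, |1|->1, |5|->7, |8|->10, |4|->3.5, |4|->3.5, |5|->7
Step 3: Attach original signs; sum ranks with positive sign and with negative sign.
W+ = 3.5 + 9 + 3.5 + 1 + 7 = 24
W- = 7 + 7 + 10 + 3.5 + 3.5 = 31
(Check: W+ + W- = 55 should equal n(n+1)/2 = 55.)
Step 4: Test statistic W = min(W+, W-) = 24.
Step 5: Ties in |d|, so use the tie-corrected normal approximation.
        E[W] = n(n+1)/4 = 10*11/4 = 27.5.
        Tie groups: |d|=4 (t=4), |d|=5 (t=3); sum(t^3 - t) = 84.
        Var[W] = n(n+1)(2n+1)/24 - sum(t^3-t)/48 = 2310/24 - 84/48 = 94.5.
        z = (W - E[W]) / sqrt(Var[W]) = (24 - 27.5) / 9.7211 = -0.3600.
        Two-sided p = 2*Phi(z) = 0.718816.
Step 6: alpha = 0.1. fail to reject H0.

W+ = 24, W- = 31, W = min = 24, p = 0.718816, fail to reject H0.


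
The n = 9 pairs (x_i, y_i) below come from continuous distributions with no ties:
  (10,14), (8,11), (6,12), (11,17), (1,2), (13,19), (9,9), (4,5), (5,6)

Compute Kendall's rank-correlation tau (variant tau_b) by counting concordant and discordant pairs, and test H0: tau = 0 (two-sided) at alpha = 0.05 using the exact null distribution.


Step 1: Enumerate the 36 unordered pairs (i,j) with i<j and classify each by sign(x_j-x_i) * sign(y_j-y_i).
  (1,2):dx=-2,dy=-3->C; (1,3):dx=-4,dy=-2->C; (1,4):dx=+1,dy=+3->C; (1,5):dx=-9,dy=-12->C
  (1,6):dx=+3,dy=+5->C; (1,7):dx=-1,dy=-5->C; (1,8):dx=-6,dy=-9->C; (1,9):dx=-5,dy=-8->C
  (2,3):dx=-2,dy=+1->D; (2,4):dx=+3,dy=+6->C; (2,5):dx=-7,dy=-9->C; (2,6):dx=+5,dy=+8->C
  (2,7):dx=+1,dy=-2->D; (2,8):dx=-4,dy=-6->C; (2,9):dx=-3,dy=-5->C; (3,4):dx=+5,dy=+5->C
  (3,5):dx=-5,dy=-10->C; (3,6):dx=+7,dy=+7->C; (3,7):dx=+3,dy=-3->D; (3,8):dx=-2,dy=-7->C
  (3,9):dx=-1,dy=-6->C; (4,5):dx=-10,dy=-15->C; (4,6):dx=+2,dy=+2->C; (4,7):dx=-2,dy=-8->C
  (4,8):dx=-7,dy=-12->C; (4,9):dx=-6,dy=-11->C; (5,6):dx=+12,dy=+17->C; (5,7):dx=+8,dy=+7->C
  (5,8):dx=+3,dy=+3->C; (5,9):dx=+4,dy=+4->C; (6,7):dx=-4,dy=-10->C; (6,8):dx=-9,dy=-14->C
  (6,9):dx=-8,dy=-13->C; (7,8):dx=-5,dy=-4->C; (7,9):dx=-4,dy=-3->C; (8,9):dx=+1,dy=+1->C
Step 2: C = 33, D = 3, total pairs = 36.
Step 3: tau = (C - D)/(n(n-1)/2) = (33 - 3)/36 = 0.833333.
Step 4: Exact two-sided p-value (enumerate n! = 362880 permutations of y under H0): p = 0.000854.
Step 5: alpha = 0.05. reject H0.

tau_b = 0.8333 (C=33, D=3), p = 0.000854, reject H0.


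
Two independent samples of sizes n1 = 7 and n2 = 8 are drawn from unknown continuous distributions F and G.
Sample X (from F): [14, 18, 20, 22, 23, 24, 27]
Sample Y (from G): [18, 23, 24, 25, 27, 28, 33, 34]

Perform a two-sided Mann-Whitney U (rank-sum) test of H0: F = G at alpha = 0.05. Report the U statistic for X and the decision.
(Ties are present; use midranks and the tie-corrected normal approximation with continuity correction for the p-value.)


Step 1: Combine and sort all 15 observations; assign midranks.
sorted (value, group): (14,X), (18,X), (18,Y), (20,X), (22,X), (23,X), (23,Y), (24,X), (24,Y), (25,Y), (27,X), (27,Y), (28,Y), (33,Y), (34,Y)
ranks: 14->1, 18->2.5, 18->2.5, 20->4, 22->5, 23->6.5, 23->6.5, 24->8.5, 24->8.5, 25->10, 27->11.5, 27->11.5, 28->13, 33->14, 34->15
Step 2: Rank sum for X: R1 = 1 + 2.5 + 4 + 5 + 6.5 + 8.5 + 11.5 = 39.
Step 3: U_X = R1 - n1(n1+1)/2 = 39 - 7*8/2 = 39 - 28 = 11.
       U_Y = n1*n2 - U_X = 56 - 11 = 45.
Step 4: Ties are present, so use the tie-corrected normal approximation (with continuity correction) for the p-value.
Step 5: p-value = 0.055319; compare to alpha = 0.05. fail to reject H0.

U_X = 11, p = 0.055319, fail to reject H0 at alpha = 0.05.


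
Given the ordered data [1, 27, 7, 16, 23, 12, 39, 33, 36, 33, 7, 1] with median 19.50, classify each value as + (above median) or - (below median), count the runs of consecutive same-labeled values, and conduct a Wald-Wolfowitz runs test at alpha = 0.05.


Step 1: Compute median = 19.50; label A = above, B = below.
Labels in order: BABBABAAAABB  (n_A = 6, n_B = 6)
Step 2: Count runs R = 7.
Step 3: Under H0 (random ordering), E[R] = 2*n_A*n_B/(n_A+n_B) + 1 = 2*6*6/12 + 1 = 7.0000.
        Var[R] = 2*n_A*n_B*(2*n_A*n_B - n_A - n_B) / ((n_A+n_B)^2 * (n_A+n_B-1)) = 4320/1584 = 2.7273.
        SD[R] = 1.6514.
Step 4: R = E[R], so z = 0 with no continuity correction.
Step 5: Two-sided p-value via normal approximation = 2*(1 - Phi(|z|)) = 1.000000.
Step 6: alpha = 0.05. fail to reject H0.

R = 7, z = 0.0000, p = 1.000000, fail to reject H0.


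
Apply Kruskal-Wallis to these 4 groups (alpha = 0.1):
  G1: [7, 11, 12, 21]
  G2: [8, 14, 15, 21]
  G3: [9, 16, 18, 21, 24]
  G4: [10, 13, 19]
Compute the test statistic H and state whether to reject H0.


Step 1: Combine all N = 16 observations and assign midranks.
sorted (value, group, rank): (7,G1,1), (8,G2,2), (9,G3,3), (10,G4,4), (11,G1,5), (12,G1,6), (13,G4,7), (14,G2,8), (15,G2,9), (16,G3,10), (18,G3,11), (19,G4,12), (21,G1,14), (21,G2,14), (21,G3,14), (24,G3,16)
Step 2: Sum ranks within each group.
R_1 = 26 (n_1 = 4)
R_2 = 33 (n_2 = 4)
R_3 = 54 (n_3 = 5)
R_4 = 23 (n_4 = 3)
Step 3: H = 12/(N(N+1)) * sum(R_i^2/n_i) - 3(N+1)
     = 12/(16*17) * (26^2/4 + 33^2/4 + 54^2/5 + 23^2/3) - 3*17
     = 0.044118 * 1200.78 - 51
     = 1.975735.
Step 4: Ties present; correction factor C = 1 - 24/(16^3 - 16) = 0.994118. Corrected H = 1.975735 / 0.994118 = 1.987426.
Step 5: Under H0, H ~ chi^2(3); p-value = 0.575021.
Step 6: alpha = 0.1. fail to reject H0.

H = 1.9874, df = 3, p = 0.575021, fail to reject H0.


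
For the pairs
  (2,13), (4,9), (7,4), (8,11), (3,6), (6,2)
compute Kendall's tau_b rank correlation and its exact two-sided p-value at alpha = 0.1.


Step 1: Enumerate the 15 unordered pairs (i,j) with i<j and classify each by sign(x_j-x_i) * sign(y_j-y_i).
  (1,2):dx=+2,dy=-4->D; (1,3):dx=+5,dy=-9->D; (1,4):dx=+6,dy=-2->D; (1,5):dx=+1,dy=-7->D
  (1,6):dx=+4,dy=-11->D; (2,3):dx=+3,dy=-5->D; (2,4):dx=+4,dy=+2->C; (2,5):dx=-1,dy=-3->C
  (2,6):dx=+2,dy=-7->D; (3,4):dx=+1,dy=+7->C; (3,5):dx=-4,dy=+2->D; (3,6):dx=-1,dy=-2->C
  (4,5):dx=-5,dy=-5->C; (4,6):dx=-2,dy=-9->C; (5,6):dx=+3,dy=-4->D
Step 2: C = 6, D = 9, total pairs = 15.
Step 3: tau = (C - D)/(n(n-1)/2) = (6 - 9)/15 = -0.200000.
Step 4: Exact two-sided p-value (enumerate n! = 720 permutations of y under H0): p = 0.719444.
Step 5: alpha = 0.1. fail to reject H0.

tau_b = -0.2000 (C=6, D=9), p = 0.719444, fail to reject H0.


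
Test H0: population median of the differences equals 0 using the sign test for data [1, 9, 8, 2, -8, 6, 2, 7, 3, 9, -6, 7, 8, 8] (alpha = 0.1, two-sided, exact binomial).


Step 1: Discard zero differences. Original n = 14; n_eff = number of nonzero differences = 14.
Nonzero differences (with sign): +1, +9, +8, +2, -8, +6, +2, +7, +3, +9, -6, +7, +8, +8
Step 2: Count signs: positive = 12, negative = 2.
Step 3: Under H0: P(positive) = 0.5, so the number of positives S ~ Bin(14, 0.5).
Step 4: Two-sided exact p-value = sum of Bin(14,0.5) probabilities at or below the observed probability = 0.012939.
Step 5: alpha = 0.1. reject H0.

n_eff = 14, pos = 12, neg = 2, p = 0.012939, reject H0.


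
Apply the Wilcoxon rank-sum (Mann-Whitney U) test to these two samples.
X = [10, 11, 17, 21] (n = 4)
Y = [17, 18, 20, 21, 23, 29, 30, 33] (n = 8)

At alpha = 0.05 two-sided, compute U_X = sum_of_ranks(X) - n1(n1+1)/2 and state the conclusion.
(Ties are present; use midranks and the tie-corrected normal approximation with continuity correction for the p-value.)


Step 1: Combine and sort all 12 observations; assign midranks.
sorted (value, group): (10,X), (11,X), (17,X), (17,Y), (18,Y), (20,Y), (21,X), (21,Y), (23,Y), (29,Y), (30,Y), (33,Y)
ranks: 10->1, 11->2, 17->3.5, 17->3.5, 18->5, 20->6, 21->7.5, 21->7.5, 23->9, 29->10, 30->11, 33->12
Step 2: Rank sum for X: R1 = 1 + 2 + 3.5 + 7.5 = 14.
Step 3: U_X = R1 - n1(n1+1)/2 = 14 - 4*5/2 = 14 - 10 = 4.
       U_Y = n1*n2 - U_X = 32 - 4 = 28.
Step 4: Ties are present, so use the tie-corrected normal approximation (with continuity correction) for the p-value.
Step 5: p-value = 0.049991; compare to alpha = 0.05. reject H0.

U_X = 4, p = 0.049991, reject H0 at alpha = 0.05.


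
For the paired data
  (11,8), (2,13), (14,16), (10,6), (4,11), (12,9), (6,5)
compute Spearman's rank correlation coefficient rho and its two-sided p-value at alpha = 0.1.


Step 1: Rank x and y separately (midranks; no ties here).
rank(x): 11->5, 2->1, 14->7, 10->4, 4->2, 12->6, 6->3
rank(y): 8->3, 13->6, 16->7, 6->2, 11->5, 9->4, 5->1
Step 2: d_i = R_x(i) - R_y(i); compute d_i^2.
  (5-3)^2=4, (1-6)^2=25, (7-7)^2=0, (4-2)^2=4, (2-5)^2=9, (6-4)^2=4, (3-1)^2=4
sum(d^2) = 50.
Step 3: rho = 1 - 6*50 / (7*(7^2 - 1)) = 1 - 300/336 = 0.107143.
Step 4: Under H0, t = rho * sqrt((n-2)/(1-rho^2)) = 0.2410 ~ t(5).
Step 5: Two-sided p-value from the t-distribution with 5 df = 0.819151.
Step 6: alpha = 0.1. fail to reject H0.

rho = 0.1071, p = 0.819151, fail to reject H0 at alpha = 0.1.


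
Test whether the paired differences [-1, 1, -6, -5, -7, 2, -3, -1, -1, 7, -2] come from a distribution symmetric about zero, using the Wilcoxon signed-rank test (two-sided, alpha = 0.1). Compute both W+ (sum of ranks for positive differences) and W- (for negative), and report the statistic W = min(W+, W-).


Step 1: Drop any zero differences (none here) and take |d_i|.
|d| = [1, 1, 6, 5, 7, 2, 3, 1, 1, 7, 2]
Step 2: Midrank |d_i| (ties get averaged ranks).
ranks: |1|->2.5, |1|->2.5, |6|->9, |5|->8, |7|->10.5, |2|->5.5, |3|->7, |1|->2.5, |1|->2.5, |7|->10.5, |2|->5.5
Step 3: Attach original signs; sum ranks with positive sign and with negative sign.
W+ = 2.5 + 5.5 + 10.5 = 18.5
W- = 2.5 + 9 + 8 + 10.5 + 7 + 2.5 + 2.5 + 5.5 = 47.5
(Check: W+ + W- = 66 should equal n(n+1)/2 = 66.)
Step 4: Test statistic W = min(W+, W-) = 18.5.
Step 5: Ties in |d|, so use the tie-corrected normal approximation.
        E[W] = n(n+1)/4 = 11*12/4 = 33.
        Tie groups: |d|=1 (t=4), |d|=2 (t=2), |d|=7 (t=2); sum(t^3 - t) = 72.
        Var[W] = n(n+1)(2n+1)/24 - sum(t^3-t)/48 = 3036/24 - 72/48 = 125.
        z = (W - E[W]) / sqrt(Var[W]) = (18.5 - 33) / 11.1803 = -1.2969.
        Two-sided p = 2*Phi(z) = 0.194659.
Step 6: alpha = 0.1. fail to reject H0.

W+ = 18.5, W- = 47.5, W = min = 18.5, p = 0.194659, fail to reject H0.


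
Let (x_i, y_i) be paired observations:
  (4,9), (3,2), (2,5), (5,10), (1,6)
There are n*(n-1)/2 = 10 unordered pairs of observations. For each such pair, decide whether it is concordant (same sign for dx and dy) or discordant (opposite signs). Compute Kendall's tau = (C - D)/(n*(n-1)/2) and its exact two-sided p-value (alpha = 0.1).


Step 1: Enumerate the 10 unordered pairs (i,j) with i<j and classify each by sign(x_j-x_i) * sign(y_j-y_i).
  (1,2):dx=-1,dy=-7->C; (1,3):dx=-2,dy=-4->C; (1,4):dx=+1,dy=+1->C; (1,5):dx=-3,dy=-3->C
  (2,3):dx=-1,dy=+3->D; (2,4):dx=+2,dy=+8->C; (2,5):dx=-2,dy=+4->D; (3,4):dx=+3,dy=+5->C
  (3,5):dx=-1,dy=+1->D; (4,5):dx=-4,dy=-4->C
Step 2: C = 7, D = 3, total pairs = 10.
Step 3: tau = (C - D)/(n(n-1)/2) = (7 - 3)/10 = 0.400000.
Step 4: Exact two-sided p-value (enumerate n! = 120 permutations of y under H0): p = 0.483333.
Step 5: alpha = 0.1. fail to reject H0.

tau_b = 0.4000 (C=7, D=3), p = 0.483333, fail to reject H0.


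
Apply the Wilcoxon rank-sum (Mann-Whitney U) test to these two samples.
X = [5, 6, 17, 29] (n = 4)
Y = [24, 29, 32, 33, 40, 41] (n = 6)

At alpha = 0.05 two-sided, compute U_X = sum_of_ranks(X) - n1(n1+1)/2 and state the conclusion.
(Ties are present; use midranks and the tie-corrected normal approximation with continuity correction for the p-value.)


Step 1: Combine and sort all 10 observations; assign midranks.
sorted (value, group): (5,X), (6,X), (17,X), (24,Y), (29,X), (29,Y), (32,Y), (33,Y), (40,Y), (41,Y)
ranks: 5->1, 6->2, 17->3, 24->4, 29->5.5, 29->5.5, 32->7, 33->8, 40->9, 41->10
Step 2: Rank sum for X: R1 = 1 + 2 + 3 + 5.5 = 11.5.
Step 3: U_X = R1 - n1(n1+1)/2 = 11.5 - 4*5/2 = 11.5 - 10 = 1.5.
       U_Y = n1*n2 - U_X = 24 - 1.5 = 22.5.
Step 4: Ties are present, so use the tie-corrected normal approximation (with continuity correction) for the p-value.
Step 5: p-value = 0.032476; compare to alpha = 0.05. reject H0.

U_X = 1.5, p = 0.032476, reject H0 at alpha = 0.05.


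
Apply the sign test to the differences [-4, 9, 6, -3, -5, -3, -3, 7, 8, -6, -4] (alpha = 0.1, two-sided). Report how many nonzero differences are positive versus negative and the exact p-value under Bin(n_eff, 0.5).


Step 1: Discard zero differences. Original n = 11; n_eff = number of nonzero differences = 11.
Nonzero differences (with sign): -4, +9, +6, -3, -5, -3, -3, +7, +8, -6, -4
Step 2: Count signs: positive = 4, negative = 7.
Step 3: Under H0: P(positive) = 0.5, so the number of positives S ~ Bin(11, 0.5).
Step 4: Two-sided exact p-value = sum of Bin(11,0.5) probabilities at or below the observed probability = 0.548828.
Step 5: alpha = 0.1. fail to reject H0.

n_eff = 11, pos = 4, neg = 7, p = 0.548828, fail to reject H0.


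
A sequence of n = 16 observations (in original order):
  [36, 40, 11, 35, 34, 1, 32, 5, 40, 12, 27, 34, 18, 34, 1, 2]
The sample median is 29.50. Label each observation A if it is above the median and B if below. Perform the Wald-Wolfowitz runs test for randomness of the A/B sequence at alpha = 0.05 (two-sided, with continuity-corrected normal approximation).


Step 1: Compute median = 29.50; label A = above, B = below.
Labels in order: AABAABABABBABABB  (n_A = 8, n_B = 8)
Step 2: Count runs R = 12.
Step 3: Under H0 (random ordering), E[R] = 2*n_A*n_B/(n_A+n_B) + 1 = 2*8*8/16 + 1 = 9.0000.
        Var[R] = 2*n_A*n_B*(2*n_A*n_B - n_A - n_B) / ((n_A+n_B)^2 * (n_A+n_B-1)) = 14336/3840 = 3.7333.
        SD[R] = 1.9322.
Step 4: Continuity-corrected z = (R - 0.5 - E[R]) / SD[R] = (12 - 0.5 - 9.0000) / 1.9322 = 1.2939.
Step 5: Two-sided p-value via normal approximation = 2*(1 - Phi(|z|)) = 0.195709.
Step 6: alpha = 0.05. fail to reject H0.

R = 12, z = 1.2939, p = 0.195709, fail to reject H0.


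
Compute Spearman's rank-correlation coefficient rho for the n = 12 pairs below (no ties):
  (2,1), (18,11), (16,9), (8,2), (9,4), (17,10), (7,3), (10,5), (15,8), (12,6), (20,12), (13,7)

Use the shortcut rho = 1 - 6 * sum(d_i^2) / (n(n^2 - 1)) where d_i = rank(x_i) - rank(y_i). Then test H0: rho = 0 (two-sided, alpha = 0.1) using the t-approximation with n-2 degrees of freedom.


Step 1: Rank x and y separately (midranks; no ties here).
rank(x): 2->1, 18->11, 16->9, 8->3, 9->4, 17->10, 7->2, 10->5, 15->8, 12->6, 20->12, 13->7
rank(y): 1->1, 11->11, 9->9, 2->2, 4->4, 10->10, 3->3, 5->5, 8->8, 6->6, 12->12, 7->7
Step 2: d_i = R_x(i) - R_y(i); compute d_i^2.
  (1-1)^2=0, (11-11)^2=0, (9-9)^2=0, (3-2)^2=1, (4-4)^2=0, (10-10)^2=0, (2-3)^2=1, (5-5)^2=0, (8-8)^2=0, (6-6)^2=0, (12-12)^2=0, (7-7)^2=0
sum(d^2) = 2.
Step 3: rho = 1 - 6*2 / (12*(12^2 - 1)) = 1 - 12/1716 = 0.993007.
Step 4: Under H0, t = rho * sqrt((n-2)/(1-rho^2)) = 26.5990 ~ t(10).
Step 5: Two-sided p-value from the t-distribution with 10 df = 0.000000.
Step 6: alpha = 0.1. reject H0.

rho = 0.9930, p = 0.000000, reject H0 at alpha = 0.1.


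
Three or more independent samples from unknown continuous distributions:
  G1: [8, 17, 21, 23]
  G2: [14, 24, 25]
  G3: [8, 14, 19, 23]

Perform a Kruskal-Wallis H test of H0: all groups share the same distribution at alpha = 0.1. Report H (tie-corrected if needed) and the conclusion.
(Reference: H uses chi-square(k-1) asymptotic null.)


Step 1: Combine all N = 11 observations and assign midranks.
sorted (value, group, rank): (8,G1,1.5), (8,G3,1.5), (14,G2,3.5), (14,G3,3.5), (17,G1,5), (19,G3,6), (21,G1,7), (23,G1,8.5), (23,G3,8.5), (24,G2,10), (25,G2,11)
Step 2: Sum ranks within each group.
R_1 = 22 (n_1 = 4)
R_2 = 24.5 (n_2 = 3)
R_3 = 19.5 (n_3 = 4)
Step 3: H = 12/(N(N+1)) * sum(R_i^2/n_i) - 3(N+1)
     = 12/(11*12) * (22^2/4 + 24.5^2/3 + 19.5^2/4) - 3*12
     = 0.090909 * 416.146 - 36
     = 1.831439.
Step 4: Ties present; correction factor C = 1 - 18/(11^3 - 11) = 0.986364. Corrected H = 1.831439 / 0.986364 = 1.856759.
Step 5: Under H0, H ~ chi^2(2); p-value = 0.395194.
Step 6: alpha = 0.1. fail to reject H0.

H = 1.8568, df = 2, p = 0.395194, fail to reject H0.


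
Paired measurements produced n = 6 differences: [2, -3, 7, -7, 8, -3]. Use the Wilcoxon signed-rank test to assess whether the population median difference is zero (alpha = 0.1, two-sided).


Step 1: Drop any zero differences (none here) and take |d_i|.
|d| = [2, 3, 7, 7, 8, 3]
Step 2: Midrank |d_i| (ties get averaged ranks).
ranks: |2|->1, |3|->2.5, |7|->4.5, |7|->4.5, |8|->6, |3|->2.5
Step 3: Attach original signs; sum ranks with positive sign and with negative sign.
W+ = 1 + 4.5 + 6 = 11.5
W- = 2.5 + 4.5 + 2.5 = 9.5
(Check: W+ + W- = 21 should equal n(n+1)/2 = 21.)
Step 4: Test statistic W = min(W+, W-) = 9.5.
Step 5: Ties in |d|, so use the tie-corrected normal approximation.
        E[W] = n(n+1)/4 = 6*7/4 = 10.5.
        Tie groups: |d|=3 (t=2), |d|=7 (t=2); sum(t^3 - t) = 12.
        Var[W] = n(n+1)(2n+1)/24 - sum(t^3-t)/48 = 546/24 - 12/48 = 22.5.
        z = (W - E[W]) / sqrt(Var[W]) = (9.5 - 10.5) / 4.7434 = -0.2108.
        Two-sided p = 2*Phi(z) = 0.833029.
Step 6: alpha = 0.1. fail to reject H0.

W+ = 11.5, W- = 9.5, W = min = 9.5, p = 0.833029, fail to reject H0.


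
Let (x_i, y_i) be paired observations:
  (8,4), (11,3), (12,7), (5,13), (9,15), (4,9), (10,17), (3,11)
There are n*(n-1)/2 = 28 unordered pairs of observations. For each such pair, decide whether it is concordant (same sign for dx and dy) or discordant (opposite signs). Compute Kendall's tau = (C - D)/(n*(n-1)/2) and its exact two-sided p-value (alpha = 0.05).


Step 1: Enumerate the 28 unordered pairs (i,j) with i<j and classify each by sign(x_j-x_i) * sign(y_j-y_i).
  (1,2):dx=+3,dy=-1->D; (1,3):dx=+4,dy=+3->C; (1,4):dx=-3,dy=+9->D; (1,5):dx=+1,dy=+11->C
  (1,6):dx=-4,dy=+5->D; (1,7):dx=+2,dy=+13->C; (1,8):dx=-5,dy=+7->D; (2,3):dx=+1,dy=+4->C
  (2,4):dx=-6,dy=+10->D; (2,5):dx=-2,dy=+12->D; (2,6):dx=-7,dy=+6->D; (2,7):dx=-1,dy=+14->D
  (2,8):dx=-8,dy=+8->D; (3,4):dx=-7,dy=+6->D; (3,5):dx=-3,dy=+8->D; (3,6):dx=-8,dy=+2->D
  (3,7):dx=-2,dy=+10->D; (3,8):dx=-9,dy=+4->D; (4,5):dx=+4,dy=+2->C; (4,6):dx=-1,dy=-4->C
  (4,7):dx=+5,dy=+4->C; (4,8):dx=-2,dy=-2->C; (5,6):dx=-5,dy=-6->C; (5,7):dx=+1,dy=+2->C
  (5,8):dx=-6,dy=-4->C; (6,7):dx=+6,dy=+8->C; (6,8):dx=-1,dy=+2->D; (7,8):dx=-7,dy=-6->C
Step 2: C = 13, D = 15, total pairs = 28.
Step 3: tau = (C - D)/(n(n-1)/2) = (13 - 15)/28 = -0.071429.
Step 4: Exact two-sided p-value (enumerate n! = 40320 permutations of y under H0): p = 0.904861.
Step 5: alpha = 0.05. fail to reject H0.

tau_b = -0.0714 (C=13, D=15), p = 0.904861, fail to reject H0.


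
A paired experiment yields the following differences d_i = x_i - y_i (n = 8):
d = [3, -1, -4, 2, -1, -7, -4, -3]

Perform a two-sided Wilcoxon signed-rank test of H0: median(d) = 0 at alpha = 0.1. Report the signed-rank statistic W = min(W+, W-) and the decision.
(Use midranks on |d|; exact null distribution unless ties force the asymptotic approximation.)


Step 1: Drop any zero differences (none here) and take |d_i|.
|d| = [3, 1, 4, 2, 1, 7, 4, 3]
Step 2: Midrank |d_i| (ties get averaged ranks).
ranks: |3|->4.5, |1|->1.5, |4|->6.5, |2|->3, |1|->1.5, |7|->8, |4|->6.5, |3|->4.5
Step 3: Attach original signs; sum ranks with positive sign and with negative sign.
W+ = 4.5 + 3 = 7.5
W- = 1.5 + 6.5 + 1.5 + 8 + 6.5 + 4.5 = 28.5
(Check: W+ + W- = 36 should equal n(n+1)/2 = 36.)
Step 4: Test statistic W = min(W+, W-) = 7.5.
Step 5: Ties in |d|, so use the tie-corrected normal approximation.
        E[W] = n(n+1)/4 = 8*9/4 = 18.
        Tie groups: |d|=1 (t=2), |d|=3 (t=2), |d|=4 (t=2); sum(t^3 - t) = 18.
        Var[W] = n(n+1)(2n+1)/24 - sum(t^3-t)/48 = 1224/24 - 18/48 = 50.625.
        z = (W - E[W]) / sqrt(Var[W]) = (7.5 - 18) / 7.1151 = -1.4757.
        Two-sided p = 2*Phi(z) = 0.140017.
Step 6: alpha = 0.1. fail to reject H0.

W+ = 7.5, W- = 28.5, W = min = 7.5, p = 0.140017, fail to reject H0.


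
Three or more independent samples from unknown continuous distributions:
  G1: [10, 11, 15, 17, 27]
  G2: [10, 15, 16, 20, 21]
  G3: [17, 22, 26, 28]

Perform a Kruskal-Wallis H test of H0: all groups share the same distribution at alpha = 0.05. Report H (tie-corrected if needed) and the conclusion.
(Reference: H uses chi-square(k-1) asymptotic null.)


Step 1: Combine all N = 14 observations and assign midranks.
sorted (value, group, rank): (10,G1,1.5), (10,G2,1.5), (11,G1,3), (15,G1,4.5), (15,G2,4.5), (16,G2,6), (17,G1,7.5), (17,G3,7.5), (20,G2,9), (21,G2,10), (22,G3,11), (26,G3,12), (27,G1,13), (28,G3,14)
Step 2: Sum ranks within each group.
R_1 = 29.5 (n_1 = 5)
R_2 = 31 (n_2 = 5)
R_3 = 44.5 (n_3 = 4)
Step 3: H = 12/(N(N+1)) * sum(R_i^2/n_i) - 3(N+1)
     = 12/(14*15) * (29.5^2/5 + 31^2/5 + 44.5^2/4) - 3*15
     = 0.057143 * 861.312 - 45
     = 4.217857.
Step 4: Ties present; correction factor C = 1 - 18/(14^3 - 14) = 0.993407. Corrected H = 4.217857 / 0.993407 = 4.245852.
Step 5: Under H0, H ~ chi^2(2); p-value = 0.119681.
Step 6: alpha = 0.05. fail to reject H0.

H = 4.2459, df = 2, p = 0.119681, fail to reject H0.


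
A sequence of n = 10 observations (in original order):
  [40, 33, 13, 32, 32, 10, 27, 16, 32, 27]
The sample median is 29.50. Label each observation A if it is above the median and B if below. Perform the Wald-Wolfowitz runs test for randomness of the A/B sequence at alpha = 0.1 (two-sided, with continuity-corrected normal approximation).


Step 1: Compute median = 29.50; label A = above, B = below.
Labels in order: AABAABBBAB  (n_A = 5, n_B = 5)
Step 2: Count runs R = 6.
Step 3: Under H0 (random ordering), E[R] = 2*n_A*n_B/(n_A+n_B) + 1 = 2*5*5/10 + 1 = 6.0000.
        Var[R] = 2*n_A*n_B*(2*n_A*n_B - n_A - n_B) / ((n_A+n_B)^2 * (n_A+n_B-1)) = 2000/900 = 2.2222.
        SD[R] = 1.4907.
Step 4: R = E[R], so z = 0 with no continuity correction.
Step 5: Two-sided p-value via normal approximation = 2*(1 - Phi(|z|)) = 1.000000.
Step 6: alpha = 0.1. fail to reject H0.

R = 6, z = 0.0000, p = 1.000000, fail to reject H0.


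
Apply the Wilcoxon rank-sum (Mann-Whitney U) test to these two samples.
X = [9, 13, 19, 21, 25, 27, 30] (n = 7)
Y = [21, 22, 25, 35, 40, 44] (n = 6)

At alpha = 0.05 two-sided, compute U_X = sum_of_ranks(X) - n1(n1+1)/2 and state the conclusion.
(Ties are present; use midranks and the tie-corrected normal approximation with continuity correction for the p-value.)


Step 1: Combine and sort all 13 observations; assign midranks.
sorted (value, group): (9,X), (13,X), (19,X), (21,X), (21,Y), (22,Y), (25,X), (25,Y), (27,X), (30,X), (35,Y), (40,Y), (44,Y)
ranks: 9->1, 13->2, 19->3, 21->4.5, 21->4.5, 22->6, 25->7.5, 25->7.5, 27->9, 30->10, 35->11, 40->12, 44->13
Step 2: Rank sum for X: R1 = 1 + 2 + 3 + 4.5 + 7.5 + 9 + 10 = 37.
Step 3: U_X = R1 - n1(n1+1)/2 = 37 - 7*8/2 = 37 - 28 = 9.
       U_Y = n1*n2 - U_X = 42 - 9 = 33.
Step 4: Ties are present, so use the tie-corrected normal approximation (with continuity correction) for the p-value.
Step 5: p-value = 0.099478; compare to alpha = 0.05. fail to reject H0.

U_X = 9, p = 0.099478, fail to reject H0 at alpha = 0.05.


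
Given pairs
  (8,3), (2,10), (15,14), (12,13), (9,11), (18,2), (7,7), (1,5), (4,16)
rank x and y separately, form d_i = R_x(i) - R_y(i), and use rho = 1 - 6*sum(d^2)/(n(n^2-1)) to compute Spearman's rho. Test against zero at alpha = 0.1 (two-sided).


Step 1: Rank x and y separately (midranks; no ties here).
rank(x): 8->5, 2->2, 15->8, 12->7, 9->6, 18->9, 7->4, 1->1, 4->3
rank(y): 3->2, 10->5, 14->8, 13->7, 11->6, 2->1, 7->4, 5->3, 16->9
Step 2: d_i = R_x(i) - R_y(i); compute d_i^2.
  (5-2)^2=9, (2-5)^2=9, (8-8)^2=0, (7-7)^2=0, (6-6)^2=0, (9-1)^2=64, (4-4)^2=0, (1-3)^2=4, (3-9)^2=36
sum(d^2) = 122.
Step 3: rho = 1 - 6*122 / (9*(9^2 - 1)) = 1 - 732/720 = -0.016667.
Step 4: Under H0, t = rho * sqrt((n-2)/(1-rho^2)) = -0.0441 ~ t(7).
Step 5: Two-sided p-value from the t-distribution with 7 df = 0.966055.
Step 6: alpha = 0.1. fail to reject H0.

rho = -0.0167, p = 0.966055, fail to reject H0 at alpha = 0.1.


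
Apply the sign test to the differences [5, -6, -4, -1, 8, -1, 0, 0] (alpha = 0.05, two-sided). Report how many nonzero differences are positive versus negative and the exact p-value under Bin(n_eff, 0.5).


Step 1: Discard zero differences. Original n = 8; n_eff = number of nonzero differences = 6.
Nonzero differences (with sign): +5, -6, -4, -1, +8, -1
Step 2: Count signs: positive = 2, negative = 4.
Step 3: Under H0: P(positive) = 0.5, so the number of positives S ~ Bin(6, 0.5).
Step 4: Two-sided exact p-value = sum of Bin(6,0.5) probabilities at or below the observed probability = 0.687500.
Step 5: alpha = 0.05. fail to reject H0.

n_eff = 6, pos = 2, neg = 4, p = 0.687500, fail to reject H0.


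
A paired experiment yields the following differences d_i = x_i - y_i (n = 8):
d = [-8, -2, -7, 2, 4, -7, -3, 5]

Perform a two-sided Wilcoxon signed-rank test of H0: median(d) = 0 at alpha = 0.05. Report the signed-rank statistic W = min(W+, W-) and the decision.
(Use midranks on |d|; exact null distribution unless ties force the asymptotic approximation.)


Step 1: Drop any zero differences (none here) and take |d_i|.
|d| = [8, 2, 7, 2, 4, 7, 3, 5]
Step 2: Midrank |d_i| (ties get averaged ranks).
ranks: |8|->8, |2|->1.5, |7|->6.5, |2|->1.5, |4|->4, |7|->6.5, |3|->3, |5|->5
Step 3: Attach original signs; sum ranks with positive sign and with negative sign.
W+ = 1.5 + 4 + 5 = 10.5
W- = 8 + 1.5 + 6.5 + 6.5 + 3 = 25.5
(Check: W+ + W- = 36 should equal n(n+1)/2 = 36.)
Step 4: Test statistic W = min(W+, W-) = 10.5.
Step 5: Ties in |d|, so use the tie-corrected normal approximation.
        E[W] = n(n+1)/4 = 8*9/4 = 18.
        Tie groups: |d|=2 (t=2), |d|=7 (t=2); sum(t^3 - t) = 12.
        Var[W] = n(n+1)(2n+1)/24 - sum(t^3-t)/48 = 1224/24 - 12/48 = 50.75.
        z = (W - E[W]) / sqrt(Var[W]) = (10.5 - 18) / 7.1239 = -1.0528.
        Two-sided p = 2*Phi(z) = 0.292436.
Step 6: alpha = 0.05. fail to reject H0.

W+ = 10.5, W- = 25.5, W = min = 10.5, p = 0.292436, fail to reject H0.


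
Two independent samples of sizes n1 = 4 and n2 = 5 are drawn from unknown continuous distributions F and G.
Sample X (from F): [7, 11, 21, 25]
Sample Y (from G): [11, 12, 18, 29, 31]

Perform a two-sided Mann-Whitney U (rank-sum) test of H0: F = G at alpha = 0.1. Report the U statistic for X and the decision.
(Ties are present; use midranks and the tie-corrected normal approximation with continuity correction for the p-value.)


Step 1: Combine and sort all 9 observations; assign midranks.
sorted (value, group): (7,X), (11,X), (11,Y), (12,Y), (18,Y), (21,X), (25,X), (29,Y), (31,Y)
ranks: 7->1, 11->2.5, 11->2.5, 12->4, 18->5, 21->6, 25->7, 29->8, 31->9
Step 2: Rank sum for X: R1 = 1 + 2.5 + 6 + 7 = 16.5.
Step 3: U_X = R1 - n1(n1+1)/2 = 16.5 - 4*5/2 = 16.5 - 10 = 6.5.
       U_Y = n1*n2 - U_X = 20 - 6.5 = 13.5.
Step 4: Ties are present, so use the tie-corrected normal approximation (with continuity correction) for the p-value.
Step 5: p-value = 0.460558; compare to alpha = 0.1. fail to reject H0.

U_X = 6.5, p = 0.460558, fail to reject H0 at alpha = 0.1.


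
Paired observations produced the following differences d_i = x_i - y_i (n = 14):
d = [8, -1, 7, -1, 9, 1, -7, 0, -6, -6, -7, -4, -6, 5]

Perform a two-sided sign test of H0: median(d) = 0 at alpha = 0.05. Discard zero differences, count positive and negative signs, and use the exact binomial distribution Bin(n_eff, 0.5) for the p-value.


Step 1: Discard zero differences. Original n = 14; n_eff = number of nonzero differences = 13.
Nonzero differences (with sign): +8, -1, +7, -1, +9, +1, -7, -6, -6, -7, -4, -6, +5
Step 2: Count signs: positive = 5, negative = 8.
Step 3: Under H0: P(positive) = 0.5, so the number of positives S ~ Bin(13, 0.5).
Step 4: Two-sided exact p-value = sum of Bin(13,0.5) probabilities at or below the observed probability = 0.581055.
Step 5: alpha = 0.05. fail to reject H0.

n_eff = 13, pos = 5, neg = 8, p = 0.581055, fail to reject H0.


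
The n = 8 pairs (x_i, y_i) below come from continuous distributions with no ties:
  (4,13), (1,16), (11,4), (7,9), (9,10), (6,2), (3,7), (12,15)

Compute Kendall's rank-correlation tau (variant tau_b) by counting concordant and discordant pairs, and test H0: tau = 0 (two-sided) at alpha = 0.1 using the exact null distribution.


Step 1: Enumerate the 28 unordered pairs (i,j) with i<j and classify each by sign(x_j-x_i) * sign(y_j-y_i).
  (1,2):dx=-3,dy=+3->D; (1,3):dx=+7,dy=-9->D; (1,4):dx=+3,dy=-4->D; (1,5):dx=+5,dy=-3->D
  (1,6):dx=+2,dy=-11->D; (1,7):dx=-1,dy=-6->C; (1,8):dx=+8,dy=+2->C; (2,3):dx=+10,dy=-12->D
  (2,4):dx=+6,dy=-7->D; (2,5):dx=+8,dy=-6->D; (2,6):dx=+5,dy=-14->D; (2,7):dx=+2,dy=-9->D
  (2,8):dx=+11,dy=-1->D; (3,4):dx=-4,dy=+5->D; (3,5):dx=-2,dy=+6->D; (3,6):dx=-5,dy=-2->C
  (3,7):dx=-8,dy=+3->D; (3,8):dx=+1,dy=+11->C; (4,5):dx=+2,dy=+1->C; (4,6):dx=-1,dy=-7->C
  (4,7):dx=-4,dy=-2->C; (4,8):dx=+5,dy=+6->C; (5,6):dx=-3,dy=-8->C; (5,7):dx=-6,dy=-3->C
  (5,8):dx=+3,dy=+5->C; (6,7):dx=-3,dy=+5->D; (6,8):dx=+6,dy=+13->C; (7,8):dx=+9,dy=+8->C
Step 2: C = 13, D = 15, total pairs = 28.
Step 3: tau = (C - D)/(n(n-1)/2) = (13 - 15)/28 = -0.071429.
Step 4: Exact two-sided p-value (enumerate n! = 40320 permutations of y under H0): p = 0.904861.
Step 5: alpha = 0.1. fail to reject H0.

tau_b = -0.0714 (C=13, D=15), p = 0.904861, fail to reject H0.


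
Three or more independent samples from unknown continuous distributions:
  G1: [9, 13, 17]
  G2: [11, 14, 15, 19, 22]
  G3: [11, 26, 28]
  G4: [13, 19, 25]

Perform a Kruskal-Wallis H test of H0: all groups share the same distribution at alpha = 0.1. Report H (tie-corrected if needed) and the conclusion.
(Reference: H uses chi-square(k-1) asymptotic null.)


Step 1: Combine all N = 14 observations and assign midranks.
sorted (value, group, rank): (9,G1,1), (11,G2,2.5), (11,G3,2.5), (13,G1,4.5), (13,G4,4.5), (14,G2,6), (15,G2,7), (17,G1,8), (19,G2,9.5), (19,G4,9.5), (22,G2,11), (25,G4,12), (26,G3,13), (28,G3,14)
Step 2: Sum ranks within each group.
R_1 = 13.5 (n_1 = 3)
R_2 = 36 (n_2 = 5)
R_3 = 29.5 (n_3 = 3)
R_4 = 26 (n_4 = 3)
Step 3: H = 12/(N(N+1)) * sum(R_i^2/n_i) - 3(N+1)
     = 12/(14*15) * (13.5^2/3 + 36^2/5 + 29.5^2/3 + 26^2/3) - 3*15
     = 0.057143 * 835.367 - 45
     = 2.735238.
Step 4: Ties present; correction factor C = 1 - 18/(14^3 - 14) = 0.993407. Corrected H = 2.735238 / 0.993407 = 2.753392.
Step 5: Under H0, H ~ chi^2(3); p-value = 0.431230.
Step 6: alpha = 0.1. fail to reject H0.

H = 2.7534, df = 3, p = 0.431230, fail to reject H0.


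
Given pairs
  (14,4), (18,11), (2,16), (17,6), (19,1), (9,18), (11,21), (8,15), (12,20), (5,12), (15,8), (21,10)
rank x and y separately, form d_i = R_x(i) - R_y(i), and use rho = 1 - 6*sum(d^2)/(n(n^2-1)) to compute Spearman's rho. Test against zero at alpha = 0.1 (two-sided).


Step 1: Rank x and y separately (midranks; no ties here).
rank(x): 14->7, 18->10, 2->1, 17->9, 19->11, 9->4, 11->5, 8->3, 12->6, 5->2, 15->8, 21->12
rank(y): 4->2, 11->6, 16->9, 6->3, 1->1, 18->10, 21->12, 15->8, 20->11, 12->7, 8->4, 10->5
Step 2: d_i = R_x(i) - R_y(i); compute d_i^2.
  (7-2)^2=25, (10-6)^2=16, (1-9)^2=64, (9-3)^2=36, (11-1)^2=100, (4-10)^2=36, (5-12)^2=49, (3-8)^2=25, (6-11)^2=25, (2-7)^2=25, (8-4)^2=16, (12-5)^2=49
sum(d^2) = 466.
Step 3: rho = 1 - 6*466 / (12*(12^2 - 1)) = 1 - 2796/1716 = -0.629371.
Step 4: Under H0, t = rho * sqrt((n-2)/(1-rho^2)) = -2.5611 ~ t(10).
Step 5: Two-sided p-value from the t-distribution with 10 df = 0.028320.
Step 6: alpha = 0.1. reject H0.

rho = -0.6294, p = 0.028320, reject H0 at alpha = 0.1.


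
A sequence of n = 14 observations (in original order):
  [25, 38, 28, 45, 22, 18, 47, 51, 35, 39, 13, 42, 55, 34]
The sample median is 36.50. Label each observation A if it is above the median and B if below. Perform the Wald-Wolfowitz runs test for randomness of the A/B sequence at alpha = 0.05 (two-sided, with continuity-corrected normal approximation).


Step 1: Compute median = 36.50; label A = above, B = below.
Labels in order: BABABBAABABAAB  (n_A = 7, n_B = 7)
Step 2: Count runs R = 11.
Step 3: Under H0 (random ordering), E[R] = 2*n_A*n_B/(n_A+n_B) + 1 = 2*7*7/14 + 1 = 8.0000.
        Var[R] = 2*n_A*n_B*(2*n_A*n_B - n_A - n_B) / ((n_A+n_B)^2 * (n_A+n_B-1)) = 8232/2548 = 3.2308.
        SD[R] = 1.7974.
Step 4: Continuity-corrected z = (R - 0.5 - E[R]) / SD[R] = (11 - 0.5 - 8.0000) / 1.7974 = 1.3909.
Step 5: Two-sided p-value via normal approximation = 2*(1 - Phi(|z|)) = 0.164264.
Step 6: alpha = 0.05. fail to reject H0.

R = 11, z = 1.3909, p = 0.164264, fail to reject H0.


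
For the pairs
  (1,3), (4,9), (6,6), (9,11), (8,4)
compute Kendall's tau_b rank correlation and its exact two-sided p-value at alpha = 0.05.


Step 1: Enumerate the 10 unordered pairs (i,j) with i<j and classify each by sign(x_j-x_i) * sign(y_j-y_i).
  (1,2):dx=+3,dy=+6->C; (1,3):dx=+5,dy=+3->C; (1,4):dx=+8,dy=+8->C; (1,5):dx=+7,dy=+1->C
  (2,3):dx=+2,dy=-3->D; (2,4):dx=+5,dy=+2->C; (2,5):dx=+4,dy=-5->D; (3,4):dx=+3,dy=+5->C
  (3,5):dx=+2,dy=-2->D; (4,5):dx=-1,dy=-7->C
Step 2: C = 7, D = 3, total pairs = 10.
Step 3: tau = (C - D)/(n(n-1)/2) = (7 - 3)/10 = 0.400000.
Step 4: Exact two-sided p-value (enumerate n! = 120 permutations of y under H0): p = 0.483333.
Step 5: alpha = 0.05. fail to reject H0.

tau_b = 0.4000 (C=7, D=3), p = 0.483333, fail to reject H0.
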